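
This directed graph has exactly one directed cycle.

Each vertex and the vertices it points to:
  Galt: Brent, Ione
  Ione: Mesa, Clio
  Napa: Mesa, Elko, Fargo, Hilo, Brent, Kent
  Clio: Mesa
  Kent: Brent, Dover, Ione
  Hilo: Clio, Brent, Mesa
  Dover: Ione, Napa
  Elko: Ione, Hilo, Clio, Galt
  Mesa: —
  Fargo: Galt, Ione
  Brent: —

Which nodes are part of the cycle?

Kent, Napa, Dover

DFS with gray/black marking from Napa:
Napa gray
  Mesa gray
  Mesa black
  Elko gray
    Ione gray
      Ione→Mesa: Mesa black — skip
      Clio gray
        Clio→Mesa: Mesa black — skip
      Clio black
    Ione black
    Hilo gray
      Hilo→Clio: Clio black — skip
      Brent gray
      Brent black
      Hilo→Mesa: Mesa black — skip
    Hilo black
    Elko→Clio: Clio black — skip
    Galt gray
      Galt→Brent: Brent black — skip
      Galt→Ione: Ione black — skip
    Galt black
  Elko black
  Fargo gray
    Fargo→Galt: Galt black — skip
    Fargo→Ione: Ione black — skip
  Fargo black
  Napa→Hilo: Hilo black — skip
  Napa→Brent: Brent black — skip
  Kent gray
    Kent→Brent: Brent black — skip
    Dover gray
      Dover→Ione: Ione black — skip
      Dover→Napa: Napa is gray → back edge
Back edge closes the cycle Napa → Kent → Dover → Napa; its vertices are {Kent, Napa, Dover}.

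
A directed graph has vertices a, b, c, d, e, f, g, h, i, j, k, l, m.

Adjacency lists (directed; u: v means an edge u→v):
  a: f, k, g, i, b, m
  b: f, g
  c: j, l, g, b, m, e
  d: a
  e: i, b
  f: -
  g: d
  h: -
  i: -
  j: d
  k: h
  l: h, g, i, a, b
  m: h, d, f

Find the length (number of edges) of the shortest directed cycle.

For each vertex v, BFS finds the shortest path from v back to v.
The shortest such closed walk is g → d → a → g, length 3.

3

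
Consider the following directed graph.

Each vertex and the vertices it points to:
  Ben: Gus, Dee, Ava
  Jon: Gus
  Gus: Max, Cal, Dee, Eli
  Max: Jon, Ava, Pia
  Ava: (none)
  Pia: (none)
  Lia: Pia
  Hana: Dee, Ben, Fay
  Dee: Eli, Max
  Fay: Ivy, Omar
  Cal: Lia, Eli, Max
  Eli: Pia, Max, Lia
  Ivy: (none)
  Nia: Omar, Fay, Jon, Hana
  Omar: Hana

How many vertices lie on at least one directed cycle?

9

A vertex is on a directed cycle iff it belongs to a strongly connected component of size ≥ 2 (or has a self-loop).
The vertices on cycles are {Cal, Dee, Eli, Fay, Gus, Jon, Max, Hana, Omar} — 9 in total.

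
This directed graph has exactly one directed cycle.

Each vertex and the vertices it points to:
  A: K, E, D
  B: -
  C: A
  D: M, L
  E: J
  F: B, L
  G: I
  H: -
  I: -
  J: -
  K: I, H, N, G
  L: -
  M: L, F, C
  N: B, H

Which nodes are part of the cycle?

A, C, D, M

DFS with gray/black marking from A:
A gray
  K gray
    I gray
    I black
    H gray
    H black
    N gray
      B gray
      B black
      N→H: H black — skip
    N black
    G gray
      G→I: I black — skip
    G black
  K black
  E gray
    J gray
    J black
  E black
  D gray
    M gray
      L gray
      L black
      F gray
        F→B: B black — skip
        F→L: L black — skip
      F black
      C gray
        C→A: A is gray → back edge
Back edge closes the cycle A → D → M → C → A; its vertices are {A, C, D, M}.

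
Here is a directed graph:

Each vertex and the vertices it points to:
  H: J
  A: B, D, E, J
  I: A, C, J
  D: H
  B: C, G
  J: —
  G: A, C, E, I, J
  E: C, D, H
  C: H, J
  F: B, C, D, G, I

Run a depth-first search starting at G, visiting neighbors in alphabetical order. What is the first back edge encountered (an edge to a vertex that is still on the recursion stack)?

DFS from G (visiting neighbors in alphabetical order); mark gray on enter, black on exit:
G gray
  A gray
    B gray
      C gray
        H gray
          J gray
          J black
        H black
        C→J: J black — skip
      C black
      B→G: G is gray → back edge
First back edge: B → G.

B→G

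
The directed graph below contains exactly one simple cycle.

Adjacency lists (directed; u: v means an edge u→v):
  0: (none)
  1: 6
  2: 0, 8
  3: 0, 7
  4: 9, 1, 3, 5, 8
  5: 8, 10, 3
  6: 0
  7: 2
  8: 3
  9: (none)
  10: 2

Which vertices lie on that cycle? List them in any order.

DFS with gray/black marking from 3:
3 gray
  0 gray
  0 black
  7 gray
    2 gray
      2→0: 0 black — skip
      8 gray
        8→3: 3 is gray → back edge
Back edge closes the cycle 3 → 7 → 2 → 8 → 3; its vertices are {2, 3, 7, 8}.

2, 3, 7, 8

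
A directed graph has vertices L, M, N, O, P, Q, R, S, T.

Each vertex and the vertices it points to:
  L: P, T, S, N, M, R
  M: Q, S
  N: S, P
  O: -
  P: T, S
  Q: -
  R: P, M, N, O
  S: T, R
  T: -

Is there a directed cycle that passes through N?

Yes

N is on a cycle iff N can reach itself via ≥1 edge.
N → S → R → N — yes.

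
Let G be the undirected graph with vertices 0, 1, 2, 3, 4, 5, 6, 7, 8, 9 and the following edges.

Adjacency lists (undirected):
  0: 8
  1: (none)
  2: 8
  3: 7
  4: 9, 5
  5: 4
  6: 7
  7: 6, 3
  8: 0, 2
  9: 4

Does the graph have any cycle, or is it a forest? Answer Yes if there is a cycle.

DFS, tracking each vertex's parent; an edge to a visited non-parent vertex closes a cycle.
Start from 8:
visit 8 (parent –)
  visit 0 (parent 8)
    0–8: parent, skip
  visit 2 (parent 8)
    2–8: parent, skip
visit 1 (parent –)
visit 3 (parent –)
  visit 7 (parent 3)
    visit 6 (parent 7)
      6–7: parent, skip
    7–3: parent, skip
visit 4 (parent –)
  visit 9 (parent 4)
    9–4: parent, skip
  visit 5 (parent 4)
    5–4: parent, skip
No non-parent visited neighbor found — the graph is a forest.

No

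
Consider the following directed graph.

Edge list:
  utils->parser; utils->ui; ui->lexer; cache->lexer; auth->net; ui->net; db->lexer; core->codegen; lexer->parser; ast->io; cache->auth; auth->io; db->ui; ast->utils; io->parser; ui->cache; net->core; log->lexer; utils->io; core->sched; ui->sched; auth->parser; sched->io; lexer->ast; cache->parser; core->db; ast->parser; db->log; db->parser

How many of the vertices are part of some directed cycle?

A vertex is on a directed cycle iff it belongs to a strongly connected component of size ≥ 2 (or has a self-loop).
The vertices on cycles are {db, ui, ast, log, net, auth, core, cache, lexer, utils} — 10 in total.

10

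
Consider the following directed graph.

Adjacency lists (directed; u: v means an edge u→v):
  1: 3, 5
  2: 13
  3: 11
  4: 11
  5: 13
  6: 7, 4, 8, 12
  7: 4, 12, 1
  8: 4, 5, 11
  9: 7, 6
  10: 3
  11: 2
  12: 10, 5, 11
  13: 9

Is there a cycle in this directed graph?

Yes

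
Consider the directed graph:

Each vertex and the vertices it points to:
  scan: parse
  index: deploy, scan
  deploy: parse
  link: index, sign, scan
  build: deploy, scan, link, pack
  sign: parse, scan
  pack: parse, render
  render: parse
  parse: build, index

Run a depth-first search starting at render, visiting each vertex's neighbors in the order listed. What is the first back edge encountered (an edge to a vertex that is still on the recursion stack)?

DFS from render (visiting each vertex's neighbors in the order listed); mark gray on enter, black on exit:
render gray
  parse gray
    build gray
      deploy gray
        deploy→parse: parse is gray → back edge
First back edge: deploy → parse.

deploy→parse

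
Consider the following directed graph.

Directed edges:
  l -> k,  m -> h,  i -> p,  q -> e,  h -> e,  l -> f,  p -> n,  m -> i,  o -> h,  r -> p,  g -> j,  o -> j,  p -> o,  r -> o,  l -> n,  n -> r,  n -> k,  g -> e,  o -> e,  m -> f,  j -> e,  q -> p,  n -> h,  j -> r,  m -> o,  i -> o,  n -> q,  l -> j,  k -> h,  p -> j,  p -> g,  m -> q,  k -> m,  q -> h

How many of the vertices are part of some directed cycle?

10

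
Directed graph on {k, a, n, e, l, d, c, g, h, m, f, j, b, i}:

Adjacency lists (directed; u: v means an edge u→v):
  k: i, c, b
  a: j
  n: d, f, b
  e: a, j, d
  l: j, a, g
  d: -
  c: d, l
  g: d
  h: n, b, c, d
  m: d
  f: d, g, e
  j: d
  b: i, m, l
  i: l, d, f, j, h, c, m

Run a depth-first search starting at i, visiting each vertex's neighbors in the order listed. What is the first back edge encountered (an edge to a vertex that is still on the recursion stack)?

b->i

DFS from i (visiting each vertex's neighbors in the order listed); mark gray on enter, black on exit:
i gray
  l gray
    j gray
      d gray
      d black
    j black
    a gray
      a→j: j black — skip
    a black
    g gray
      g→d: d black — skip
    g black
  l black
  i→d: d black — skip
  f gray
    f→d: d black — skip
    f→g: g black — skip
    e gray
      e→a: a black — skip
      e→j: j black — skip
      e→d: d black — skip
    e black
  f black
  i→j: j black — skip
  h gray
    n gray
      n→d: d black — skip
      n→f: f black — skip
      b gray
        b→i: i is gray → back edge
First back edge: b → i.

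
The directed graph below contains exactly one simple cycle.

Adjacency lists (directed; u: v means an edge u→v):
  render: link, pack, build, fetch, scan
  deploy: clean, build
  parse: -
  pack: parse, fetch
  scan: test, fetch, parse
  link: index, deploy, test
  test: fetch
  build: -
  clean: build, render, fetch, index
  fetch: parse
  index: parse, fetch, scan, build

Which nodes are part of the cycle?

link, clean, deploy, render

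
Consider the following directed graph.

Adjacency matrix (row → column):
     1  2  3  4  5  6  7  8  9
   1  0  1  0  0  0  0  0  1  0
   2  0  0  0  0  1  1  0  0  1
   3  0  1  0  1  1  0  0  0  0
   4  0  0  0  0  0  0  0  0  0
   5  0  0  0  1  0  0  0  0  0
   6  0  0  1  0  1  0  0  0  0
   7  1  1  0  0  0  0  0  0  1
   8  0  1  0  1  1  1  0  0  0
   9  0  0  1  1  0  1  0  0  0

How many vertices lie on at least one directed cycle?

4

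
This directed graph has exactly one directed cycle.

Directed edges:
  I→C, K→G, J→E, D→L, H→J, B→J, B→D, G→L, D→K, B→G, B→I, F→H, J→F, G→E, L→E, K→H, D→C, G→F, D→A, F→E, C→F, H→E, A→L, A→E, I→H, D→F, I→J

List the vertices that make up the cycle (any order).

DFS with gray/black marking from H:
H gray
  E gray
  E black
  J gray
    J→E: E black — skip
    F gray
      F→E: E black — skip
      F→H: H is gray → back edge
Back edge closes the cycle H → J → F → H; its vertices are {F, H, J}.

F, H, J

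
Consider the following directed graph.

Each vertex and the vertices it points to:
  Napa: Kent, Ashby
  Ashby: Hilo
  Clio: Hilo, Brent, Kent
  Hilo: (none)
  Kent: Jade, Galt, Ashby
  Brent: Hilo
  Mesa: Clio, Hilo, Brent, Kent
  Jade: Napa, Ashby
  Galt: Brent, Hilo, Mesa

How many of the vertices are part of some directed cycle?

6

A vertex is on a directed cycle iff it belongs to a strongly connected component of size ≥ 2 (or has a self-loop).
The vertices on cycles are {Clio, Galt, Jade, Kent, Mesa, Napa} — 6 in total.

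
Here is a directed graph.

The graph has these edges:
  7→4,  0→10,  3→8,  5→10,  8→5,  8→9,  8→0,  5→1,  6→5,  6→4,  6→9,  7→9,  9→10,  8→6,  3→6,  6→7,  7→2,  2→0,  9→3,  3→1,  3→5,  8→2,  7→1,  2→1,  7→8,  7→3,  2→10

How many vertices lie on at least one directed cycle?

5

A vertex is on a directed cycle iff it belongs to a strongly connected component of size ≥ 2 (or has a self-loop).
The vertices on cycles are {3, 6, 7, 8, 9} — 5 in total.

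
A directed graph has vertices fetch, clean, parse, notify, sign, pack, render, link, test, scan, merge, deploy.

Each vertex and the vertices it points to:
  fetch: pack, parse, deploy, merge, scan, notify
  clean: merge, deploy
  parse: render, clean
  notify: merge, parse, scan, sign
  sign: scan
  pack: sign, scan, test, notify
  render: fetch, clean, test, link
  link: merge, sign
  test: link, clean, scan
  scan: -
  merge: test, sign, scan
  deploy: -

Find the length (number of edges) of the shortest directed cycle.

For each vertex v, BFS finds the shortest path from v back to v.
The shortest such closed walk is parse → render → fetch → parse, length 3.

3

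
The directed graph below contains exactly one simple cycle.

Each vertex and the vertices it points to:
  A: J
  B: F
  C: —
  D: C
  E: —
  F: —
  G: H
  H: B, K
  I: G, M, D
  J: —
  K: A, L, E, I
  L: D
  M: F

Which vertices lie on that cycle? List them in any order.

DFS with gray/black marking from K:
K gray
  A gray
    J gray
    J black
  A black
  L gray
    D gray
      C gray
      C black
    D black
  L black
  E gray
  E black
  I gray
    G gray
      H gray
        B gray
          F gray
          F black
        B black
        H→K: K is gray → back edge
Back edge closes the cycle K → I → G → H → K; its vertices are {G, H, I, K}.

G, H, I, K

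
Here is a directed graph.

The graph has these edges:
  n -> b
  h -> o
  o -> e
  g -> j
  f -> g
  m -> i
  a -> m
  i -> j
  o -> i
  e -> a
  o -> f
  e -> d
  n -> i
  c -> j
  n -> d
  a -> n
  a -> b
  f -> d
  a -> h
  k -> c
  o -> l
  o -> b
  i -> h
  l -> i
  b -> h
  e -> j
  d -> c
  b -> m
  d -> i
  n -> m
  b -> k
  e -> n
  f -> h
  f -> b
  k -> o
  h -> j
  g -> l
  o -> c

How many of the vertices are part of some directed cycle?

13

A vertex is on a directed cycle iff it belongs to a strongly connected component of size ≥ 2 (or has a self-loop).
The vertices on cycles are {a, b, d, e, f, g, h, i, k, l, m, n, o} — 13 in total.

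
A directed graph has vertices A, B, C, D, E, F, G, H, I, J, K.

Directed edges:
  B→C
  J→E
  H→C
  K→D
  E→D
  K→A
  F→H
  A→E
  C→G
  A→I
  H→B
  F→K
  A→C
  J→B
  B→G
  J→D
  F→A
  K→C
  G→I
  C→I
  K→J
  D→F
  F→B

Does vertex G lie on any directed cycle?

G lies on a cycle iff there is a path from G back to itself.
Exploring from G, it never reaches itself; equivalently, its strongly connected component is a singleton.

No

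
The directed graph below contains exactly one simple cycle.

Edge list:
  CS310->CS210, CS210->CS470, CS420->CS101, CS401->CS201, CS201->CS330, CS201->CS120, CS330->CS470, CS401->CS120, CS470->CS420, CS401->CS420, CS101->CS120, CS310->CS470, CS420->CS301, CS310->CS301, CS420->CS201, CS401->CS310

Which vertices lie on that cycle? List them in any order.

CS201, CS330, CS420, CS470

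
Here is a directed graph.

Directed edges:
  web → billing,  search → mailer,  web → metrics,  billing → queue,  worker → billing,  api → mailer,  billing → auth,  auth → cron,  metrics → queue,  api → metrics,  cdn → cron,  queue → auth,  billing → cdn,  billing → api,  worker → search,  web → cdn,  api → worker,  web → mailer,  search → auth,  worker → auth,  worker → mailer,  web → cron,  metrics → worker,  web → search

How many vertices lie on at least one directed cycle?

A vertex is on a directed cycle iff it belongs to a strongly connected component of size ≥ 2 (or has a self-loop).
The vertices on cycles are {api, worker, billing, metrics} — 4 in total.

4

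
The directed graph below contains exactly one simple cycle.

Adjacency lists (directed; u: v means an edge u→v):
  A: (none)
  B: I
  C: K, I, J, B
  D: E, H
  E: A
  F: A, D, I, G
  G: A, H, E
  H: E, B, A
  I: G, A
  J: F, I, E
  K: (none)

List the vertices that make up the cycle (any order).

DFS with gray/black marking from B:
B gray
  I gray
    G gray
      A gray
      A black
      H gray
        E gray
          E→A: A black — skip
        E black
        H→B: B is gray → back edge
Back edge closes the cycle B → I → G → H → B; its vertices are {B, G, H, I}.

B, G, H, I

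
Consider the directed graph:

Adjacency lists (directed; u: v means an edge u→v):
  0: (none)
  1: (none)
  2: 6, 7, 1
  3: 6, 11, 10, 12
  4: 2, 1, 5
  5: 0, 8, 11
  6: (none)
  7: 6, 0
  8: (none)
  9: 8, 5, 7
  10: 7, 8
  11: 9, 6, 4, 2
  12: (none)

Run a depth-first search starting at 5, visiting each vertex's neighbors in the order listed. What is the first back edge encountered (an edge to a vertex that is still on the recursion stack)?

DFS from 5 (visiting each vertex's neighbors in the order listed); mark gray on enter, black on exit:
5 gray
  0 gray
  0 black
  8 gray
  8 black
  11 gray
    9 gray
      9→8: 8 black — skip
      9→5: 5 is gray → back edge
First back edge: 9 → 5.

9->5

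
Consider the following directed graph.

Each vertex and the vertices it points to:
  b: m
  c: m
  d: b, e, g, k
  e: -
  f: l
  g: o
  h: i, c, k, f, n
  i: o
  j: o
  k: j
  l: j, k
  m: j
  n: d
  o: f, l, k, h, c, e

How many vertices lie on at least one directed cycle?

A vertex is on a directed cycle iff it belongs to a strongly connected component of size ≥ 2 (or has a self-loop).
The vertices on cycles are {b, c, d, f, g, h, i, j, k, l, m, n, o} — 13 in total.

13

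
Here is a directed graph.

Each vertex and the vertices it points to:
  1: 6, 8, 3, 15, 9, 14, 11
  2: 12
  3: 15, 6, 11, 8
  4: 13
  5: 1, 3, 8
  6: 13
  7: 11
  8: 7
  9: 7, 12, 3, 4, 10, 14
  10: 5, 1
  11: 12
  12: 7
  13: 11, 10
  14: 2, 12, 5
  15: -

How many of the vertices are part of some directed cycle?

A vertex is on a directed cycle iff it belongs to a strongly connected component of size ≥ 2 (or has a self-loop).
The vertices on cycles are {1, 3, 4, 5, 6, 7, 9, 10, 11, 12, 13, 14} — 12 in total.

12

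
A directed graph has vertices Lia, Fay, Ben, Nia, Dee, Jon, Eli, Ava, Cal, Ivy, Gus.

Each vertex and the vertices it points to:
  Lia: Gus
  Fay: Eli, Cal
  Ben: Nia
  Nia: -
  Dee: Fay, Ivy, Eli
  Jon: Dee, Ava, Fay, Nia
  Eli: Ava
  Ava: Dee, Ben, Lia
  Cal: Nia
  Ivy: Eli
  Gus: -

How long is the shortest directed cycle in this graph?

For each vertex v, BFS finds the shortest path from v back to v.
The shortest such closed walk is Ava → Dee → Eli → Ava, length 3.

3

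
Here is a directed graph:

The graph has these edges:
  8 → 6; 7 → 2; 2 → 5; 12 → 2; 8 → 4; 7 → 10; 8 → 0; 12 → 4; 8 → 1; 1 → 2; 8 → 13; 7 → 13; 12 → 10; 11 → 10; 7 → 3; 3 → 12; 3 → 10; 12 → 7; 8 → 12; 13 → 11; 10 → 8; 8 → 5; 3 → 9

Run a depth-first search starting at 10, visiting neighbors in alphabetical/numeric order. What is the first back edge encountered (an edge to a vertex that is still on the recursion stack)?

DFS from 10 (visiting neighbors in alphabetical/numeric order); mark gray on enter, black on exit:
10 gray
  8 gray
    0 gray
    0 black
    1 gray
      2 gray
        5 gray
        5 black
      2 black
    1 black
    4 gray
    4 black
    8→5: 5 black — skip
    6 gray
    6 black
    12 gray
      12→2: 2 black — skip
      12→4: 4 black — skip
      7 gray
        7→2: 2 black — skip
        3 gray
          9 gray
          9 black
          3→10: 10 is gray → back edge
First back edge: 3 → 10.

3→10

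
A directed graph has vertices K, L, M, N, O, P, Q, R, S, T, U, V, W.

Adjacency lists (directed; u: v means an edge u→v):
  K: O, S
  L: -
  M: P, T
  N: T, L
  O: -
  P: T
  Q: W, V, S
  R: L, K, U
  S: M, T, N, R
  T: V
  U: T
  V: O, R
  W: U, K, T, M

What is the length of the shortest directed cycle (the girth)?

3

For each vertex v, BFS finds the shortest path from v back to v.
The shortest such closed walk is S → R → K → S, length 3.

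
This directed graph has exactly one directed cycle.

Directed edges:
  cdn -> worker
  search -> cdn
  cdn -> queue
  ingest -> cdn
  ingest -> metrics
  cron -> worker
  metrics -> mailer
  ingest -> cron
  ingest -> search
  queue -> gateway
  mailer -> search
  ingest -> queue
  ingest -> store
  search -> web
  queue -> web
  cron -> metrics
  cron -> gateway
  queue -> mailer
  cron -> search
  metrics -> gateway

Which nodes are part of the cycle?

DFS with gray/black marking from cdn:
cdn gray
  queue gray
    mailer gray
      search gray
        web gray
        web black
        search→cdn: cdn is gray → back edge
Back edge closes the cycle cdn → queue → mailer → search → cdn; its vertices are {cdn, queue, mailer, search}.

cdn, queue, mailer, search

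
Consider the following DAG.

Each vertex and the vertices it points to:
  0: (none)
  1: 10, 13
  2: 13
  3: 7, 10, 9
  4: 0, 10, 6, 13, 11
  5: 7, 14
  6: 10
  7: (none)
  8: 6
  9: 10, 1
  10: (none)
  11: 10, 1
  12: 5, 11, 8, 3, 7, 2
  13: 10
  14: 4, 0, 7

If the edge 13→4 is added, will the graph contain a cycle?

Adding 13→4 creates a cycle iff 4 can already reach 13.
Path from 4: 4 → 13.
So 4 → … → 13 → 4 is a cycle.

Yes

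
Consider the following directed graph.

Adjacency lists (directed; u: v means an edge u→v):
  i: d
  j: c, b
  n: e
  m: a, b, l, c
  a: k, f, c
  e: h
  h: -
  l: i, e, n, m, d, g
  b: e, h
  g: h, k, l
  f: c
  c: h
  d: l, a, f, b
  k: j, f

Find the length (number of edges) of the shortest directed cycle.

2

For each vertex v, BFS finds the shortest path from v back to v.
The shortest such closed walk is l → d → l, length 2.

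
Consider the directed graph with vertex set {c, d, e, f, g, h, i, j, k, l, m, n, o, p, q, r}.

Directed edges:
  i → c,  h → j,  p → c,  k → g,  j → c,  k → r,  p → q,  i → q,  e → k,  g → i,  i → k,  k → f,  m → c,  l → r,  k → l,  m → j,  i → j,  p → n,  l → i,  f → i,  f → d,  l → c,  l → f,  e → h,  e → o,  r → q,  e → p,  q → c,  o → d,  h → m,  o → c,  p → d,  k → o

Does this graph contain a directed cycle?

Yes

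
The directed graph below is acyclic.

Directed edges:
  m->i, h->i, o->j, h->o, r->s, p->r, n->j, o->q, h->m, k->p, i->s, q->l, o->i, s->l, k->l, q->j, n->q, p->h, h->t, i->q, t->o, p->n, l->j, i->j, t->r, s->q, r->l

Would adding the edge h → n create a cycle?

Adding h→n creates a cycle iff n can already reach h.
Explore from n: no path reaches h. The graph stays acyclic.

No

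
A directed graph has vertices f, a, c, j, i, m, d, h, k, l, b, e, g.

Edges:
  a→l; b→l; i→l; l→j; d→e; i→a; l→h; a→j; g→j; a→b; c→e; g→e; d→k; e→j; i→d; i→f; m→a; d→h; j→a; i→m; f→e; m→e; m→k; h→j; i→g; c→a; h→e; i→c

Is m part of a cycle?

m lies on a cycle iff there is a path from m back to itself.
Exploring from m, it never reaches itself; equivalently, its strongly connected component is a singleton.

No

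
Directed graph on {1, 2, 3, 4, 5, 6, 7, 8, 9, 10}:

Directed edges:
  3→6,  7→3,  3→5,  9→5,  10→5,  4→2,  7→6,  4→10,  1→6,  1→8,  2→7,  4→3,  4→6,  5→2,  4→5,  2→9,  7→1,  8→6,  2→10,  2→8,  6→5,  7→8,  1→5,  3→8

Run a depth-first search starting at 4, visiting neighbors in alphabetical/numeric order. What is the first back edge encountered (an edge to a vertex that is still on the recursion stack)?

5->2

DFS from 4 (visiting neighbors in alphabetical/numeric order); mark gray on enter, black on exit:
4 gray
  2 gray
    7 gray
      1 gray
        5 gray
          5→2: 2 is gray → back edge
First back edge: 5 → 2.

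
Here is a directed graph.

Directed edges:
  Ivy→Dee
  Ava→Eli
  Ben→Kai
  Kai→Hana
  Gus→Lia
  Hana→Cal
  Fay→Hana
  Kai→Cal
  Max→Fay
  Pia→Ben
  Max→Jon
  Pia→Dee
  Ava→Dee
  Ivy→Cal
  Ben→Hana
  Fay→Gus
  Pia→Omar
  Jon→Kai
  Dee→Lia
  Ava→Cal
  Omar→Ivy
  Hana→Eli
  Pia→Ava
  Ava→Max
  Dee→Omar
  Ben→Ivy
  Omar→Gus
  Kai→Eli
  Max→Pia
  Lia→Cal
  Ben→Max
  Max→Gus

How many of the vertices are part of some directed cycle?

7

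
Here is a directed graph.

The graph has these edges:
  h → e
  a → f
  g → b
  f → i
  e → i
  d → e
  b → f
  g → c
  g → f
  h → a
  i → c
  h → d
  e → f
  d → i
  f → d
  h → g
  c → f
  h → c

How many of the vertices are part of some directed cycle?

A vertex is on a directed cycle iff it belongs to a strongly connected component of size ≥ 2 (or has a self-loop).
The vertices on cycles are {c, d, e, f, i} — 5 in total.

5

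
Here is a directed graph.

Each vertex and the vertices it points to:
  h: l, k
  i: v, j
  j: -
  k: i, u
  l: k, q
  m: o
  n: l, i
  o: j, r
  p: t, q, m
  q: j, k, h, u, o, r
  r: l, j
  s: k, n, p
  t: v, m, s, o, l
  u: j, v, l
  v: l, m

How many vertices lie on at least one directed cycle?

13

A vertex is on a directed cycle iff it belongs to a strongly connected component of size ≥ 2 (or has a self-loop).
The vertices on cycles are {h, i, k, l, m, o, p, q, r, s, t, u, v} — 13 in total.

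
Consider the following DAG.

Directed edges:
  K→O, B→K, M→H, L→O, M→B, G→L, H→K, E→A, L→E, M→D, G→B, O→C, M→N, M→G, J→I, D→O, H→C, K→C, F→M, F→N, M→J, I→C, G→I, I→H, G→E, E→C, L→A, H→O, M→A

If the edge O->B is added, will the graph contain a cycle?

Adding O→B creates a cycle iff B can already reach O.
Path from B: B → K → O.
So B → … → O → B is a cycle.

Yes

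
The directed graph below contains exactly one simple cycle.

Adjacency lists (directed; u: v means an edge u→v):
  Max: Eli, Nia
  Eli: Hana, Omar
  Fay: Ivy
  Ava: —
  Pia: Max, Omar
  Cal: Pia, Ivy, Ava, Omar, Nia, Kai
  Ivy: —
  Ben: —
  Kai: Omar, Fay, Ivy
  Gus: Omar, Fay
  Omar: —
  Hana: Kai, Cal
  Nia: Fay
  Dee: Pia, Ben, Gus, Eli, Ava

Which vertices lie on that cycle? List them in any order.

DFS with gray/black marking from Eli:
Eli gray
  Hana gray
    Kai gray
      Omar gray
      Omar black
      Fay gray
        Ivy gray
        Ivy black
      Fay black
      Kai→Ivy: Ivy black — skip
    Kai black
    Cal gray
      Pia gray
        Max gray
          Max→Eli: Eli is gray → back edge
Back edge closes the cycle Eli → Hana → Cal → Pia → Max → Eli; its vertices are {Cal, Eli, Max, Pia, Hana}.

Cal, Eli, Max, Pia, Hana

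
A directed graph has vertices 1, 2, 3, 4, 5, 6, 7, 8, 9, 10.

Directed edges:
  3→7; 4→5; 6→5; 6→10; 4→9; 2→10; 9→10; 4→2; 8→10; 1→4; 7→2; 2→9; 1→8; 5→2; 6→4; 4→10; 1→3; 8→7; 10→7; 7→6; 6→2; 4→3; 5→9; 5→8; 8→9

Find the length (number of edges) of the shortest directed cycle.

For each vertex v, BFS finds the shortest path from v back to v.
The shortest such closed walk is 7 → 2 → 10 → 7, length 3.

3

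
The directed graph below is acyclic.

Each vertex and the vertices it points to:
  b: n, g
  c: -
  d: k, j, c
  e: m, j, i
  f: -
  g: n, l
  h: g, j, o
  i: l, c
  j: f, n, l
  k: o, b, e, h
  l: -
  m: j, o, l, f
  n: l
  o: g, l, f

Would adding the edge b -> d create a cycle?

Adding b→d creates a cycle iff d can already reach b.
Path from d: d → k → b.
So d → … → b → d is a cycle.

Yes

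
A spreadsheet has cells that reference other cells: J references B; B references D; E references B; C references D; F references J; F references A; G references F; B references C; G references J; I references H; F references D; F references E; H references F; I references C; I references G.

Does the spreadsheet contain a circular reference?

No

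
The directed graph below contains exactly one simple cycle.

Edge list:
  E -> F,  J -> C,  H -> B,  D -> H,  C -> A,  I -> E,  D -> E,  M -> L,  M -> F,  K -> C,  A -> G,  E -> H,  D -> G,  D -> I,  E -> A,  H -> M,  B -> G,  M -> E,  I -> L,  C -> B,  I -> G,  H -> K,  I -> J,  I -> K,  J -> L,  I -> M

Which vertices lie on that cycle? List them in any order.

DFS with gray/black marking from H:
H gray
  K gray
    C gray
      A gray
        G gray
        G black
      A black
      B gray
        B→G: G black — skip
      B black
    C black
  K black
  H→B: B black — skip
  M gray
    L gray
    L black
    E gray
      E→A: A black — skip
      E→H: H is gray → back edge
Back edge closes the cycle H → M → E → H; its vertices are {E, H, M}.

E, H, M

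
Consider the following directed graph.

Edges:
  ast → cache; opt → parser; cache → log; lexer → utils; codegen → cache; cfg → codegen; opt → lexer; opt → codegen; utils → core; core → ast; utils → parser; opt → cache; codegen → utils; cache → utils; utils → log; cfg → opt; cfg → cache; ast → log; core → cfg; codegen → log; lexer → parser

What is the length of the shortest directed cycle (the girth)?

For each vertex v, BFS finds the shortest path from v back to v.
The shortest such closed walk is core → cfg → codegen → utils → core, length 4.

4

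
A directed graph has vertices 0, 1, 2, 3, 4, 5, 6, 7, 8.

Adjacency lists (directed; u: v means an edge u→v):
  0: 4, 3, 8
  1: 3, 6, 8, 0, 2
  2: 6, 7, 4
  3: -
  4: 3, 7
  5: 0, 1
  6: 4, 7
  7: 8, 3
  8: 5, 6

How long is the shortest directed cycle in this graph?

3

For each vertex v, BFS finds the shortest path from v back to v.
The shortest such closed walk is 1 → 8 → 5 → 1, length 3.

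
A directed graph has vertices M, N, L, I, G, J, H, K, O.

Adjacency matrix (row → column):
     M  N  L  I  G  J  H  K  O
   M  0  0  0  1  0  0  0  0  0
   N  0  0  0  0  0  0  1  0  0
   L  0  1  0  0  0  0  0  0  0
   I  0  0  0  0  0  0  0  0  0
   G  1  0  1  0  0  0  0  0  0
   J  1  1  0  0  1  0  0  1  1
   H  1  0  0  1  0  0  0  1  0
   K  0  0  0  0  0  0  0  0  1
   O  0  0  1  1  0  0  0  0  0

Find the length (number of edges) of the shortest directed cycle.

5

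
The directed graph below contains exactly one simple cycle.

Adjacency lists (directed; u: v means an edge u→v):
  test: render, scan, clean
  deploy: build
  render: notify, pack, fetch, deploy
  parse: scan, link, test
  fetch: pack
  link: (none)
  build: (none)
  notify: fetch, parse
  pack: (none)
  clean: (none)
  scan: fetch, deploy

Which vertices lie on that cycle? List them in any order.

test, parse, notify, render

DFS with gray/black marking from notify:
notify gray
  fetch gray
    pack gray
    pack black
  fetch black
  parse gray
    scan gray
      scan→fetch: fetch black — skip
      deploy gray
        build gray
        build black
      deploy black
    scan black
    link gray
    link black
    test gray
      render gray
        render→notify: notify is gray → back edge
Back edge closes the cycle notify → parse → test → render → notify; its vertices are {test, parse, notify, render}.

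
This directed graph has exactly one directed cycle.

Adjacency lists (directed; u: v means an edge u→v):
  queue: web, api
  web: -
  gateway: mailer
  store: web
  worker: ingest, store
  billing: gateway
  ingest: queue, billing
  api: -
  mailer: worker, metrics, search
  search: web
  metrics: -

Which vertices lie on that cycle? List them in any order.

ingest, mailer, worker, billing, gateway

DFS with gray/black marking from mailer:
mailer gray
  worker gray
    ingest gray
      queue gray
        web gray
        web black
        api gray
        api black
      queue black
      billing gray
        gateway gray
          gateway→mailer: mailer is gray → back edge
Back edge closes the cycle mailer → worker → ingest → billing → gateway → mailer; its vertices are {ingest, mailer, worker, billing, gateway}.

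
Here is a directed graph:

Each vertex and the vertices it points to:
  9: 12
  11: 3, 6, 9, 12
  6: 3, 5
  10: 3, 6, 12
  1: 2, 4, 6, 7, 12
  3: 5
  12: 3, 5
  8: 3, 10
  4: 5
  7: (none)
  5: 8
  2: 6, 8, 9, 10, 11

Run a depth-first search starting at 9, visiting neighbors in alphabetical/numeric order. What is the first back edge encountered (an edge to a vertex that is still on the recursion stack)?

DFS from 9 (visiting neighbors in alphabetical/numeric order); mark gray on enter, black on exit:
9 gray
  12 gray
    3 gray
      5 gray
        8 gray
          8→3: 3 is gray → back edge
First back edge: 8 → 3.

8->3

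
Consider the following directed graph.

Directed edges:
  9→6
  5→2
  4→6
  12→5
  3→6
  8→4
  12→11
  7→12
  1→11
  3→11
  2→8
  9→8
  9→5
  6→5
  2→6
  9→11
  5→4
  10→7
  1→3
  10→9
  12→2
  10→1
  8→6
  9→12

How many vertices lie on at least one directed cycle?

5

A vertex is on a directed cycle iff it belongs to a strongly connected component of size ≥ 2 (or has a self-loop).
The vertices on cycles are {2, 4, 5, 6, 8} — 5 in total.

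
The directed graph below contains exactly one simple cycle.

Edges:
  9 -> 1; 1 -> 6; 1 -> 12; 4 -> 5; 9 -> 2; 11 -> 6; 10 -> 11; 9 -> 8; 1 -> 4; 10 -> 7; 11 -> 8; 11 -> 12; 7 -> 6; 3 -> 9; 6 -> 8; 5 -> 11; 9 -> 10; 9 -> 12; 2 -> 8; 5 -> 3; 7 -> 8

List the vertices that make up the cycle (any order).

1, 3, 4, 5, 9

DFS with gray/black marking from 5:
5 gray
  3 gray
    9 gray
      1 gray
        4 gray
          4→5: 5 is gray → back edge
Back edge closes the cycle 5 → 3 → 9 → 1 → 4 → 5; its vertices are {1, 3, 4, 5, 9}.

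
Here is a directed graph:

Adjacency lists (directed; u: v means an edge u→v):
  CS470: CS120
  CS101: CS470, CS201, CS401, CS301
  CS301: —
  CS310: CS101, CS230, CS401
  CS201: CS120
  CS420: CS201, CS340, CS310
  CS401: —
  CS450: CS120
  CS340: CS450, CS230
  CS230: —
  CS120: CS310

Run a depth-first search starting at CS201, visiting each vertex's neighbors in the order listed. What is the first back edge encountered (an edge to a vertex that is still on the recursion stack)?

DFS from CS201 (visiting each vertex's neighbors in the order listed); mark gray on enter, black on exit:
CS201 gray
  CS120 gray
    CS310 gray
      CS101 gray
        CS470 gray
          CS470→CS120: CS120 is gray → back edge
First back edge: CS470 → CS120.

CS470→CS120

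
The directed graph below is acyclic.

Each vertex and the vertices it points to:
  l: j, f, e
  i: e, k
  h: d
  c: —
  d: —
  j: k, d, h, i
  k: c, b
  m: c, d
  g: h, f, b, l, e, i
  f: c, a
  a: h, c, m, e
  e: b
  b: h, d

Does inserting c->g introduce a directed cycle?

Yes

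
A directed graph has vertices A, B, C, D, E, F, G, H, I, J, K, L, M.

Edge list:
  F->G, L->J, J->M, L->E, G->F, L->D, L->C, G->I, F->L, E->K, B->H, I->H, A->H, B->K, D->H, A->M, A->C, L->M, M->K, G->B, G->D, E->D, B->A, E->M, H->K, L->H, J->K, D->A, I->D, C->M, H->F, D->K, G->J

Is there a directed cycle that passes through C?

C lies on a cycle iff there is a path from C back to itself.
Exploring from C, it never reaches itself; equivalently, its strongly connected component is a singleton.

No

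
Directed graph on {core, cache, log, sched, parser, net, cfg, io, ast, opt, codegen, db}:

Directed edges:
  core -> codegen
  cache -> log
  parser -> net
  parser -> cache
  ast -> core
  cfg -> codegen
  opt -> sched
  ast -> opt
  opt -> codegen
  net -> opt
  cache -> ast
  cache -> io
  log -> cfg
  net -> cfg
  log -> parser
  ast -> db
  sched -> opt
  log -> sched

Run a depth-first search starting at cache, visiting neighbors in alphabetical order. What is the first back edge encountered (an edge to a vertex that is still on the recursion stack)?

sched->opt

DFS from cache (visiting neighbors in alphabetical order); mark gray on enter, black on exit:
cache gray
  ast gray
    core gray
      codegen gray
      codegen black
    core black
    db gray
    db black
    opt gray
      opt→codegen: codegen black — skip
      sched gray
        sched→opt: opt is gray → back edge
First back edge: sched → opt.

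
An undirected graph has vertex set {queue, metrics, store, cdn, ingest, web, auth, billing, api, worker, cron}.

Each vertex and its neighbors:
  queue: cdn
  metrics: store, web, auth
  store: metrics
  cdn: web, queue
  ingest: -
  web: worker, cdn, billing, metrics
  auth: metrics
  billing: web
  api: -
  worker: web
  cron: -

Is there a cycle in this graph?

DFS, tracking each vertex's parent; an edge to a visited non-parent vertex closes a cycle.
Start from store:
visit store (parent –)
  visit metrics (parent store)
    metrics–store: parent, skip
    visit web (parent metrics)
      visit worker (parent web)
        worker–web: parent, skip
      visit cdn (parent web)
        cdn–web: parent, skip
        visit queue (parent cdn)
          queue–cdn: parent, skip
      visit billing (parent web)
        billing–web: parent, skip
      web–metrics: parent, skip
    visit auth (parent metrics)
      auth–metrics: parent, skip
visit ingest (parent –)
visit api (parent –)
visit cron (parent –)
No non-parent visited neighbor found — the graph is a forest.

No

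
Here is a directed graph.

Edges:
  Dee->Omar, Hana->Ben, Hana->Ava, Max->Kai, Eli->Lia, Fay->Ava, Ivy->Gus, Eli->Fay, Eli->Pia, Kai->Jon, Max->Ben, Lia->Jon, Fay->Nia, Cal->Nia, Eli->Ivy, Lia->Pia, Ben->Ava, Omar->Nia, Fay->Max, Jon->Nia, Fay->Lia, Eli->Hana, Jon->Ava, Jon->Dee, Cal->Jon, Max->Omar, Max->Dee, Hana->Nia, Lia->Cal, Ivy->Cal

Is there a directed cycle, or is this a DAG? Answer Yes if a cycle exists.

DFS with white/gray/black marking, starting from Eli:
Eli gray
  Hana gray
    Ava gray
    Ava black
    Nia gray
    Nia black
    Ben gray
      Ben→Ava: Ava black — skip
    Ben black
  Hana black
  Lia gray
    Pia gray
    Pia black
    Cal gray
      Cal→Nia: Nia black — skip
      Jon gray
        Jon→Nia: Nia black — skip
        Jon→Ava: Ava black — skip
        Dee gray
          Omar gray
            Omar→Nia: Nia black — skip
          Omar black
        Dee black
      Jon black
    Cal black
    Lia→Jon: Jon black — skip
  Lia black
  Ivy gray
    Gus gray
    Gus black
    Ivy→Cal: Cal black — skip
  Ivy black
  Fay gray
    Fay→Nia: Nia black — skip
    Max gray
      Max→Ben: Ben black — skip
      Max→Dee: Dee black — skip
      Kai gray
        Kai→Jon: Jon black — skip
      Kai black
      Max→Omar: Omar black — skip
    Max black
    Fay→Ava: Ava black — skip
    Fay→Lia: Lia black — skip
  Fay black
  Eli→Pia: Pia black — skip
Eli black
Every edge goes to a white or black vertex — no back edge, so the graph is acyclic.

No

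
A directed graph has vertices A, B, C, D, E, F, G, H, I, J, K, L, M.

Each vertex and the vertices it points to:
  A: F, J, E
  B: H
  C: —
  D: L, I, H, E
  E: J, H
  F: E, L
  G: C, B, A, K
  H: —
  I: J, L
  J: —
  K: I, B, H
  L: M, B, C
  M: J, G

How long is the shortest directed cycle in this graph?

5

For each vertex v, BFS finds the shortest path from v back to v.
The shortest such closed walk is I → L → M → G → K → I, length 5.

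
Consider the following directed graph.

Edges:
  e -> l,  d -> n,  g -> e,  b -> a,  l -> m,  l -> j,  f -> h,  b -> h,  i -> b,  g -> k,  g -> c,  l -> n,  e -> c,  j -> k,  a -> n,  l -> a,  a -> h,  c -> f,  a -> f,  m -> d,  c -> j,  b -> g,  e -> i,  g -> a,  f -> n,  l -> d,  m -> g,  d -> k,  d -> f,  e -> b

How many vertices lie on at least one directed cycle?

A vertex is on a directed cycle iff it belongs to a strongly connected component of size ≥ 2 (or has a self-loop).
The vertices on cycles are {b, e, g, i, l, m} — 6 in total.

6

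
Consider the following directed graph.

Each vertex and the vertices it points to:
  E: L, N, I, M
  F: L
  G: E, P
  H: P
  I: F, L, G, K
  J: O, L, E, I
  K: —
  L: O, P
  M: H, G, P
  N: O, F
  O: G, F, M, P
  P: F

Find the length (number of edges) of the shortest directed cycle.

3

For each vertex v, BFS finds the shortest path from v back to v.
The shortest such closed walk is E → M → G → E, length 3.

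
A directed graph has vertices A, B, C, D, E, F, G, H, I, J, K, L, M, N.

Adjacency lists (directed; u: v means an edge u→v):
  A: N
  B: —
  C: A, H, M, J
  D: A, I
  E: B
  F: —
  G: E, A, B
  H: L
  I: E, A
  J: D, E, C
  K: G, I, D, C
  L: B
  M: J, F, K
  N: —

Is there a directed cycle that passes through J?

Yes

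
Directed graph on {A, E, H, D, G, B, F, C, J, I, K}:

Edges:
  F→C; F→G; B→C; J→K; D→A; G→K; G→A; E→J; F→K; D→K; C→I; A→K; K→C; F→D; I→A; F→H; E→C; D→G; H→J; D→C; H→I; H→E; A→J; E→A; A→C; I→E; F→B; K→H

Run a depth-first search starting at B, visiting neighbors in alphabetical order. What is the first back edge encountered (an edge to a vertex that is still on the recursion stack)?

A->C

DFS from B (visiting neighbors in alphabetical order); mark gray on enter, black on exit:
B gray
  C gray
    I gray
      A gray
        A→C: C is gray → back edge
First back edge: A → C.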